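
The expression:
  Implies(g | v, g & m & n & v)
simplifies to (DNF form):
(~g & ~v) | (g & m & n & v)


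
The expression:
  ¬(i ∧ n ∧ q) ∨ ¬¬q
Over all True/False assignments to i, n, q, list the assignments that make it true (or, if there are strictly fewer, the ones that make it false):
is always true.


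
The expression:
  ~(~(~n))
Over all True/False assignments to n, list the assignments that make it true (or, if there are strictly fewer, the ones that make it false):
is true only for:
  n=False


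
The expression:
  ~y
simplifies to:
~y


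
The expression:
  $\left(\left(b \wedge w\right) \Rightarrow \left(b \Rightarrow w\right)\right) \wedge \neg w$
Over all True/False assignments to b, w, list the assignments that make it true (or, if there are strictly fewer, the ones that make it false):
is true only for:
  b=False, w=False;
  b=True, w=False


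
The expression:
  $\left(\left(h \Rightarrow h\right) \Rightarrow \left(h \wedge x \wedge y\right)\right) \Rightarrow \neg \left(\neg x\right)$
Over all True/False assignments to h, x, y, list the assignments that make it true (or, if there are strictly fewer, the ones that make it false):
is always true.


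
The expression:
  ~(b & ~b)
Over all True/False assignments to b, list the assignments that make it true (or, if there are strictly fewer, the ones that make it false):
is always true.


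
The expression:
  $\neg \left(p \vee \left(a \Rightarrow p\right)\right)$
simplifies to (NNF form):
$a \wedge \neg p$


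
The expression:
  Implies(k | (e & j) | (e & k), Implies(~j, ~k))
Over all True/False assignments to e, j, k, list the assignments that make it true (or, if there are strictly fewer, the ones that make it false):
is false only for:
  e=False, j=False, k=True;
  e=True, j=False, k=True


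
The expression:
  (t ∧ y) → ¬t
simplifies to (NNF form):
¬t ∨ ¬y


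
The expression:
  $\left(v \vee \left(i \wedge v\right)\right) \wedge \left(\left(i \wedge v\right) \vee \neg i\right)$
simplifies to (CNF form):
$v$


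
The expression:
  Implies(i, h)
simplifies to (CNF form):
h | ~i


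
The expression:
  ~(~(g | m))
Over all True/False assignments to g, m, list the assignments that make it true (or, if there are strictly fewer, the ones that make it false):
is false only for:
  g=False, m=False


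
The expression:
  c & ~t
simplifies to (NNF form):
c & ~t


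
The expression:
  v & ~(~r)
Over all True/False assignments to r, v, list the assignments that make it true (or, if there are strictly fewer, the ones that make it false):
is true only for:
  r=True, v=True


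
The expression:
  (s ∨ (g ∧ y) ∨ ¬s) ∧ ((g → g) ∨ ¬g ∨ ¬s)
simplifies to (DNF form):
True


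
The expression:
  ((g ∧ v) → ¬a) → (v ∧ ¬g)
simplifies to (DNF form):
(a ∧ v) ∨ (v ∧ ¬g)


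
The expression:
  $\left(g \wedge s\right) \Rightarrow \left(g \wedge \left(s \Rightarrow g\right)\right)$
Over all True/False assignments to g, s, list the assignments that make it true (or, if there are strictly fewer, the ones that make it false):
is always true.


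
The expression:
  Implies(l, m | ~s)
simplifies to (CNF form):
m | ~l | ~s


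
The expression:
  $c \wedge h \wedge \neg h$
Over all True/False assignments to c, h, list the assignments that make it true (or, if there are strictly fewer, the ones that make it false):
is never true.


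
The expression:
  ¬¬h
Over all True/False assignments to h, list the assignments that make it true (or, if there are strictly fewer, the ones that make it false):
is true only for:
  h=True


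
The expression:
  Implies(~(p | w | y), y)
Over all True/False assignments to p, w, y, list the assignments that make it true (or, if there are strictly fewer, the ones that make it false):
is false only for:
  p=False, w=False, y=False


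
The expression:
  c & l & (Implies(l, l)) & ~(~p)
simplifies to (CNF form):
c & l & p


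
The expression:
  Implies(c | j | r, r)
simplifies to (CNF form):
(r | ~c) & (r | ~j)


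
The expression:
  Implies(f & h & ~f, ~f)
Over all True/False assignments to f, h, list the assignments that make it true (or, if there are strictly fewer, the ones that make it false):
is always true.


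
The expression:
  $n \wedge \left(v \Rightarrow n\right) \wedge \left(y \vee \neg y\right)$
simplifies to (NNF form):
$n$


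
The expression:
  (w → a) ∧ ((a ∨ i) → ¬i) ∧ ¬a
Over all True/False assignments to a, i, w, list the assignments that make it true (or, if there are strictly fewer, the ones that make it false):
is true only for:
  a=False, i=False, w=False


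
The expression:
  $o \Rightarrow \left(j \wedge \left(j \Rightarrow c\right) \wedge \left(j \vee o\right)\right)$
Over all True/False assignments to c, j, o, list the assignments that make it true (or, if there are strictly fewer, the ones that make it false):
is false only for:
  c=False, j=False, o=True;
  c=False, j=True, o=True;
  c=True, j=False, o=True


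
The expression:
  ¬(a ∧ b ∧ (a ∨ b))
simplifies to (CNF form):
¬a ∨ ¬b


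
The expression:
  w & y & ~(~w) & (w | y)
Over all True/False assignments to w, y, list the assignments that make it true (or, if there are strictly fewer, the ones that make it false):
is true only for:
  w=True, y=True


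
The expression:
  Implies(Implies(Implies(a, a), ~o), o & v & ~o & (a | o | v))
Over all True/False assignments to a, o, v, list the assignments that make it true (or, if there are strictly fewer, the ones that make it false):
is true only for:
  a=False, o=True, v=False;
  a=False, o=True, v=True;
  a=True, o=True, v=False;
  a=True, o=True, v=True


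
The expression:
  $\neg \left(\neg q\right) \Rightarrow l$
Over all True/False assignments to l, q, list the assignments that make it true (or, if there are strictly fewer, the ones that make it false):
is false only for:
  l=False, q=True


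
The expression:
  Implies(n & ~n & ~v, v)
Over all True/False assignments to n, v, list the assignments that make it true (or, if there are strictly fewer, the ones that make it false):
is always true.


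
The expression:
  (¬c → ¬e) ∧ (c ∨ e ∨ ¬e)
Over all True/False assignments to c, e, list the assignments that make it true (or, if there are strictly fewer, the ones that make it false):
is false only for:
  c=False, e=True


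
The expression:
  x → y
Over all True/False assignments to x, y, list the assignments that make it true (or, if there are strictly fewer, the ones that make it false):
is false only for:
  x=True, y=False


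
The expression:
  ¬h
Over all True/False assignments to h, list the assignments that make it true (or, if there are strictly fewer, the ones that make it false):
is true only for:
  h=False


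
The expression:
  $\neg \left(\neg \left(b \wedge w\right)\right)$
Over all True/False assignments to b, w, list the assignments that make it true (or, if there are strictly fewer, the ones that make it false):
is true only for:
  b=True, w=True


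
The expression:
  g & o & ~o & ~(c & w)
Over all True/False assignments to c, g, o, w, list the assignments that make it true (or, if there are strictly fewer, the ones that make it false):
is never true.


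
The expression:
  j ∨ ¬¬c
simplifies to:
c ∨ j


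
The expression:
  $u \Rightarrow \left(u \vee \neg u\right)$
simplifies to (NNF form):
$\text{True}$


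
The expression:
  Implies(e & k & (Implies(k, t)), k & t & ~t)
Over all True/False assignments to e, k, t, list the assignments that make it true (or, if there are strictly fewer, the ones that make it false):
is false only for:
  e=True, k=True, t=True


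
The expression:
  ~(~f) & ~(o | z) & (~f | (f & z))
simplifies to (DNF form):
False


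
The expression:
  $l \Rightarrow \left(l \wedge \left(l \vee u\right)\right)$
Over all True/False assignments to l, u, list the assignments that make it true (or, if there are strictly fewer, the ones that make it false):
is always true.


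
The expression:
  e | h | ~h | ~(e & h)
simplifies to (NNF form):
True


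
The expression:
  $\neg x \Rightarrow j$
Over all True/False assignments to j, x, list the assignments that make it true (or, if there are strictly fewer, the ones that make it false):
is false only for:
  j=False, x=False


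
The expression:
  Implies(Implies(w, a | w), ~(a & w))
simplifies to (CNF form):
~a | ~w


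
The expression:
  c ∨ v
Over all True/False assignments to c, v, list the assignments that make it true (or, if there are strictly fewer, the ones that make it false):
is false only for:
  c=False, v=False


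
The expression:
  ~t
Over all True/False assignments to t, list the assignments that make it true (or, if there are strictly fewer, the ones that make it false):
is true only for:
  t=False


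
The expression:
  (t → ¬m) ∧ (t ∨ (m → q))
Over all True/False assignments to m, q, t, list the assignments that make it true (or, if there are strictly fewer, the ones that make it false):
is false only for:
  m=True, q=False, t=False;
  m=True, q=False, t=True;
  m=True, q=True, t=True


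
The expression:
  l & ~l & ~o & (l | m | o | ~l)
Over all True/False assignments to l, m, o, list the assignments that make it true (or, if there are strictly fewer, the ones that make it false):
is never true.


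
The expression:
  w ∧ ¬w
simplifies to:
False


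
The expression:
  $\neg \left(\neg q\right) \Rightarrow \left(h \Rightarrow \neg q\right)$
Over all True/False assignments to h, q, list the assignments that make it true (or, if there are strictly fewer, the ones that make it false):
is false only for:
  h=True, q=True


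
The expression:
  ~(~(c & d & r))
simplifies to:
c & d & r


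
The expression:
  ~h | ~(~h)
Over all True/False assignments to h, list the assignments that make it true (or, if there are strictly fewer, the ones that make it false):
is always true.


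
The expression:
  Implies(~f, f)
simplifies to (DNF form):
f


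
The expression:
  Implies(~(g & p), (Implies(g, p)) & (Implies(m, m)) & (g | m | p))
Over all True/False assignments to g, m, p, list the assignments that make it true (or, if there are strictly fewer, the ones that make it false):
is false only for:
  g=False, m=False, p=False;
  g=True, m=False, p=False;
  g=True, m=True, p=False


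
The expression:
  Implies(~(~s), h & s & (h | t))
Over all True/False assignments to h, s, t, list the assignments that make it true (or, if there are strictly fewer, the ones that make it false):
is false only for:
  h=False, s=True, t=False;
  h=False, s=True, t=True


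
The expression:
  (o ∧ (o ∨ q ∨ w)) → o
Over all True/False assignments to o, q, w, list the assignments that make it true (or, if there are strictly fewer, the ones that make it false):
is always true.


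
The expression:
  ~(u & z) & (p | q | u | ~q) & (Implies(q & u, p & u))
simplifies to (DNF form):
~u | (p & ~z) | (~q & ~z)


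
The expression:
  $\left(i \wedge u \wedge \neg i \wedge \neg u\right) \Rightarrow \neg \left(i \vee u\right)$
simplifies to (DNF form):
$\text{True}$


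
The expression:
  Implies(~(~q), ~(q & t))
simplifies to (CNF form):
~q | ~t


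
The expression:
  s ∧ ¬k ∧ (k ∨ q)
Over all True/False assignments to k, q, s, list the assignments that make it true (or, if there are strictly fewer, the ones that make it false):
is true only for:
  k=False, q=True, s=True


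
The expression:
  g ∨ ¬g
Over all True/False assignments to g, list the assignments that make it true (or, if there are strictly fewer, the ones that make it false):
is always true.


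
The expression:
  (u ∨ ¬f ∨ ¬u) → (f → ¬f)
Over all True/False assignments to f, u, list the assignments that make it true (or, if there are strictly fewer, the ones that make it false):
is true only for:
  f=False, u=False;
  f=False, u=True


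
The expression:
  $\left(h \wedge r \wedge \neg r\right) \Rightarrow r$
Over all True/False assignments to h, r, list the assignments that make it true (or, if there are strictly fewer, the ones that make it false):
is always true.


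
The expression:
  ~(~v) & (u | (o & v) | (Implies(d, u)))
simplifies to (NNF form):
v & (o | u | ~d)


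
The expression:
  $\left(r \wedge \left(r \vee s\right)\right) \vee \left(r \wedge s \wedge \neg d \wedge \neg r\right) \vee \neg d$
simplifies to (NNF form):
$r \vee \neg d$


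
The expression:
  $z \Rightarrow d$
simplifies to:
$d \vee \neg z$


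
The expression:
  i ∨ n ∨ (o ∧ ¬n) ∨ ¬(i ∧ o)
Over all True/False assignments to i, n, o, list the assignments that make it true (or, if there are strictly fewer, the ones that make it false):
is always true.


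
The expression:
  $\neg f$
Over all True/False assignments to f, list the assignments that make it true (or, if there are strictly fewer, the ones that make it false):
is true only for:
  f=False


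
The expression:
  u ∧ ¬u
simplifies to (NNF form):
False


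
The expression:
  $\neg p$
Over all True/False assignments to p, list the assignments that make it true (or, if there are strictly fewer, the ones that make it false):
is true only for:
  p=False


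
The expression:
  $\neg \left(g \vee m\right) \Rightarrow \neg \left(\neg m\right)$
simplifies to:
$g \vee m$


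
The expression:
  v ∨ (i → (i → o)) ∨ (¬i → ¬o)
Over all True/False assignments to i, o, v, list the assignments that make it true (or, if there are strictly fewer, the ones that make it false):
is always true.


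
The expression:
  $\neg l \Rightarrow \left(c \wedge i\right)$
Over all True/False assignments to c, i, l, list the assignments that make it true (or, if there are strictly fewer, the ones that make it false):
is false only for:
  c=False, i=False, l=False;
  c=False, i=True, l=False;
  c=True, i=False, l=False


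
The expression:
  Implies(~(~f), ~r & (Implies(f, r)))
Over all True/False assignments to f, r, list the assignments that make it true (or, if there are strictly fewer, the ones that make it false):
is true only for:
  f=False, r=False;
  f=False, r=True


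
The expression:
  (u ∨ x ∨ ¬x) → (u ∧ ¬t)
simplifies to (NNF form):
u ∧ ¬t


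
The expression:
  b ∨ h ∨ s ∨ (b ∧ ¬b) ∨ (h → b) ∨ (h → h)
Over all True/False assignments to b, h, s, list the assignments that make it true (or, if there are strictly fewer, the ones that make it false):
is always true.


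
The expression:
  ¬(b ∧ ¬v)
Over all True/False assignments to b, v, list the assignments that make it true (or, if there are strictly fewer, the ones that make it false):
is false only for:
  b=True, v=False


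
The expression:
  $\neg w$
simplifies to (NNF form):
$\neg w$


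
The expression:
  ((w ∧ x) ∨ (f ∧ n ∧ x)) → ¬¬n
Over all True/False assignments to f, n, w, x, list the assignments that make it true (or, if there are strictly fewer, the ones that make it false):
is false only for:
  f=False, n=False, w=True, x=True;
  f=True, n=False, w=True, x=True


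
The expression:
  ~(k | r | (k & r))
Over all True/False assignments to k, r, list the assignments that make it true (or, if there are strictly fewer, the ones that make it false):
is true only for:
  k=False, r=False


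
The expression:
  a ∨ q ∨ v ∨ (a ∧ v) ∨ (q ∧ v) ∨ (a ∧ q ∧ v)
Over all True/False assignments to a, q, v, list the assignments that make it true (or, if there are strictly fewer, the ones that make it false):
is false only for:
  a=False, q=False, v=False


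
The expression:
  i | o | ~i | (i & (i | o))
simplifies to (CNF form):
True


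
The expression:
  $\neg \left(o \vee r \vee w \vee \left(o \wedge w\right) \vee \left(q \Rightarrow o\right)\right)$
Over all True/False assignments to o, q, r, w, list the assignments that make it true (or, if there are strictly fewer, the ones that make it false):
is true only for:
  o=False, q=True, r=False, w=False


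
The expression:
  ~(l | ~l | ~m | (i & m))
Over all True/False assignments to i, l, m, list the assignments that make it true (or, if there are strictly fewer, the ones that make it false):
is never true.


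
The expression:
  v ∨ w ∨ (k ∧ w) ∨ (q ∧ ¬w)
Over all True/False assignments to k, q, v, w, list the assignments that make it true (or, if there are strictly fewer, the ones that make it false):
is false only for:
  k=False, q=False, v=False, w=False;
  k=True, q=False, v=False, w=False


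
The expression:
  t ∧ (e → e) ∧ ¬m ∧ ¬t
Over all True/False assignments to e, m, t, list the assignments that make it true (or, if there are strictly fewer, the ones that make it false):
is never true.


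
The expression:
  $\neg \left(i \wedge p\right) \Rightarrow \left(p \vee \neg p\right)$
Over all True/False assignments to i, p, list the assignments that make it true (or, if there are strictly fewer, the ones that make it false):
is always true.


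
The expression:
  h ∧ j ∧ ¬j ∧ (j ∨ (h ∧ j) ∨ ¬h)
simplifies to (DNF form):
False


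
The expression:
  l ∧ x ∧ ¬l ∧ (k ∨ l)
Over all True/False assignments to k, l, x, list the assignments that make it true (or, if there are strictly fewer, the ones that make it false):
is never true.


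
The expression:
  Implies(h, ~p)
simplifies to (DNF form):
~h | ~p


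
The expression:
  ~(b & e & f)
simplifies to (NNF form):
~b | ~e | ~f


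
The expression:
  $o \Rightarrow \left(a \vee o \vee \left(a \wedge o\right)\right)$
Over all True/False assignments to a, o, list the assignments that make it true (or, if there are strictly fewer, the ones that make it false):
is always true.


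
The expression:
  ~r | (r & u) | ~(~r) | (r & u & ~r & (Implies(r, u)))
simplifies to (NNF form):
True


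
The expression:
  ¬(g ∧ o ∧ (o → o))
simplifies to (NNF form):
¬g ∨ ¬o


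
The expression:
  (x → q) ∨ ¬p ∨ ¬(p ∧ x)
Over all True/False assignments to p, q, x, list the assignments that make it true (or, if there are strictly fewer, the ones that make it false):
is false only for:
  p=True, q=False, x=True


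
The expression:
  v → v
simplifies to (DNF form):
True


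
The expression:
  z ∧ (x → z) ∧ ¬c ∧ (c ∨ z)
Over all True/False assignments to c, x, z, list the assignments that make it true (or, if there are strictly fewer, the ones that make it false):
is true only for:
  c=False, x=False, z=True;
  c=False, x=True, z=True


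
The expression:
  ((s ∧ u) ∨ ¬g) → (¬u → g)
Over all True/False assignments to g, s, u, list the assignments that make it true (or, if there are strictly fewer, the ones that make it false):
is false only for:
  g=False, s=False, u=False;
  g=False, s=True, u=False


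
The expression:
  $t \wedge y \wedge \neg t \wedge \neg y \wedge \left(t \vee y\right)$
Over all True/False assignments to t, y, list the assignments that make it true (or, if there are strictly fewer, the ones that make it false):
is never true.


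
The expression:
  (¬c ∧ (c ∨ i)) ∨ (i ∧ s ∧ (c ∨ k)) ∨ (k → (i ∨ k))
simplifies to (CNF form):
True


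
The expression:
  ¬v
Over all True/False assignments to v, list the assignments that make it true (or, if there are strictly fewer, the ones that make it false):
is true only for:
  v=False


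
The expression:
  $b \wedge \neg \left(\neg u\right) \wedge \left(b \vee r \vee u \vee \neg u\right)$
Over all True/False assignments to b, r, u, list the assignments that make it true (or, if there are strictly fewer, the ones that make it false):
is true only for:
  b=True, r=False, u=True;
  b=True, r=True, u=True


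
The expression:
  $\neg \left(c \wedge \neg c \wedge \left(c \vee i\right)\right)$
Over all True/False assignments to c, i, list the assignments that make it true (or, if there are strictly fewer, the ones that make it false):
is always true.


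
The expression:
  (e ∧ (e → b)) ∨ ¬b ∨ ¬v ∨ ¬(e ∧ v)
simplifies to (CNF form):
True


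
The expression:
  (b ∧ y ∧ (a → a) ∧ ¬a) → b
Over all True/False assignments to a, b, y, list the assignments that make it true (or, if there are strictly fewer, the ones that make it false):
is always true.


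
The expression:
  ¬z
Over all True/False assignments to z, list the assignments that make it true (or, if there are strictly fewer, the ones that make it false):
is true only for:
  z=False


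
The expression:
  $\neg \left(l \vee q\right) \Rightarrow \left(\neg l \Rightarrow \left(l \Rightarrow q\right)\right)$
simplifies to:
$\text{True}$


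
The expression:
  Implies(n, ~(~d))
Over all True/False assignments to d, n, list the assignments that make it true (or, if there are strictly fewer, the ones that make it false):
is false only for:
  d=False, n=True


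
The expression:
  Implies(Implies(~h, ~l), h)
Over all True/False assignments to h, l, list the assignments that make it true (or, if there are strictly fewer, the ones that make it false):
is false only for:
  h=False, l=False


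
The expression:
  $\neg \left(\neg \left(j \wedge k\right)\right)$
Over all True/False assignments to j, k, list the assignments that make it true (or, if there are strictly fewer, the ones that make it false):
is true only for:
  j=True, k=True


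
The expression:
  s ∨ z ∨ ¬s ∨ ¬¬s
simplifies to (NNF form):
True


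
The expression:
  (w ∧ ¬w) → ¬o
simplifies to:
True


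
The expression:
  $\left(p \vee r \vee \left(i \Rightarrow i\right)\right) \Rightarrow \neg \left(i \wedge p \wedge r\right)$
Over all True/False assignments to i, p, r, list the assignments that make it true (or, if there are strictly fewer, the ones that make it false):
is false only for:
  i=True, p=True, r=True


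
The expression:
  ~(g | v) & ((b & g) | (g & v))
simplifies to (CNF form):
False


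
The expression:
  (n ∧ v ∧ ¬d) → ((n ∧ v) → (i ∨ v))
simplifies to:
True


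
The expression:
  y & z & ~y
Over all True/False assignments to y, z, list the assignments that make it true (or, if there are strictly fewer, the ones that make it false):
is never true.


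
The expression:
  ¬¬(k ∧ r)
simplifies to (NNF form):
k ∧ r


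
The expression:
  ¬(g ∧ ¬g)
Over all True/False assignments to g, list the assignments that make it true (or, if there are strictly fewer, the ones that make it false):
is always true.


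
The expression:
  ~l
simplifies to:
~l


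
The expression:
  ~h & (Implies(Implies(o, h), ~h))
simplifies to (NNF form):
~h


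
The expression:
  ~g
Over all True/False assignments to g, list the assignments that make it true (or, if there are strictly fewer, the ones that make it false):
is true only for:
  g=False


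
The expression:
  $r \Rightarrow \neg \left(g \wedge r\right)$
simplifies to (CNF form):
$\neg g \vee \neg r$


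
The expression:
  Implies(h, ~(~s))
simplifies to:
s | ~h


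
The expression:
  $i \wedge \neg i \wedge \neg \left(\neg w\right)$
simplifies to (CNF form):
$\text{False}$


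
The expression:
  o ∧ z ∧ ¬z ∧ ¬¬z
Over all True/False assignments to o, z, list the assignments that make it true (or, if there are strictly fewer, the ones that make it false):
is never true.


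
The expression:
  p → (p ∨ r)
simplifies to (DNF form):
True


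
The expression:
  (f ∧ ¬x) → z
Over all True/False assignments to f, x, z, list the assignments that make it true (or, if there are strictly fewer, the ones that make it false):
is false only for:
  f=True, x=False, z=False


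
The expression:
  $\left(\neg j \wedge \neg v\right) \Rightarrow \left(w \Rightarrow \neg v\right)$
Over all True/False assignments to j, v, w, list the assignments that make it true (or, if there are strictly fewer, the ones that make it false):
is always true.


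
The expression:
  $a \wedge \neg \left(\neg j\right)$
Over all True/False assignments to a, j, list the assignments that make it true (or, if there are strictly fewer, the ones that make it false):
is true only for:
  a=True, j=True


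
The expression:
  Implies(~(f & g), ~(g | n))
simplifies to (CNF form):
(f | ~g) & (g | ~n)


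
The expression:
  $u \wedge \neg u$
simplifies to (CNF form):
$\text{False}$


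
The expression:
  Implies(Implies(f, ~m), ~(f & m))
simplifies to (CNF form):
True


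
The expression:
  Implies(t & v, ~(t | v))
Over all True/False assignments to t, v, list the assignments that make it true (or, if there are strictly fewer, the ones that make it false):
is false only for:
  t=True, v=True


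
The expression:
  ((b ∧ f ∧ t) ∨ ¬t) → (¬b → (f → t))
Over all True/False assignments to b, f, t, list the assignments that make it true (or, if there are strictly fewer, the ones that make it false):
is false only for:
  b=False, f=True, t=False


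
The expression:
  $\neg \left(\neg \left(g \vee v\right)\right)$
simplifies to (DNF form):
$g \vee v$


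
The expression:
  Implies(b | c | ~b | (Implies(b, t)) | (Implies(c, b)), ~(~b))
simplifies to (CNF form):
b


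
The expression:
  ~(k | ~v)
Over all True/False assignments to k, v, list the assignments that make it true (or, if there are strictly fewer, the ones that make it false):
is true only for:
  k=False, v=True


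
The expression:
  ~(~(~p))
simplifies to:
~p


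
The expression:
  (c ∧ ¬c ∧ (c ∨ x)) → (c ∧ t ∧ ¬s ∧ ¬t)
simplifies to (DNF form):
True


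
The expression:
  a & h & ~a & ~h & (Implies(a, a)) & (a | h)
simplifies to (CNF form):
False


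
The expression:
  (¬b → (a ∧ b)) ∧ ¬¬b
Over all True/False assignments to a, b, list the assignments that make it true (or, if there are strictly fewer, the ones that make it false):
is true only for:
  a=False, b=True;
  a=True, b=True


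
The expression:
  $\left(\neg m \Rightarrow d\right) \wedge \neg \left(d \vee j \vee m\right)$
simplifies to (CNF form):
$\text{False}$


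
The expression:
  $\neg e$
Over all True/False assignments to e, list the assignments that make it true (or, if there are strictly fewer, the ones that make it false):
is true only for:
  e=False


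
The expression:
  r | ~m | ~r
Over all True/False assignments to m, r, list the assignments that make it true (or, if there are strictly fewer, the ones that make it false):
is always true.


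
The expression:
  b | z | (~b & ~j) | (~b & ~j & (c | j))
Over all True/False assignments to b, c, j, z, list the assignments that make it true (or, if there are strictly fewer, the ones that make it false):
is false only for:
  b=False, c=False, j=True, z=False;
  b=False, c=True, j=True, z=False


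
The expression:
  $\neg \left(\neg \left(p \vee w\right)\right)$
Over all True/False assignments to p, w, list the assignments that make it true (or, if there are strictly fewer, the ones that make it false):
is false only for:
  p=False, w=False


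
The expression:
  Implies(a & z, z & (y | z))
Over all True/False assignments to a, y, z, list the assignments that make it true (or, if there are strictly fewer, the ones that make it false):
is always true.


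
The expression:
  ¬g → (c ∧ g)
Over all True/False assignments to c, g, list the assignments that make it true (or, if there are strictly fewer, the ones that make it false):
is true only for:
  c=False, g=True;
  c=True, g=True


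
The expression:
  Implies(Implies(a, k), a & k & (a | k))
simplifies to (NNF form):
a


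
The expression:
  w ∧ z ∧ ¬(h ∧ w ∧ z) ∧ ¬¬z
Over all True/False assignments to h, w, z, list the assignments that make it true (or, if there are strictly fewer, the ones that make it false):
is true only for:
  h=False, w=True, z=True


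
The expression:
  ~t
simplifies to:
~t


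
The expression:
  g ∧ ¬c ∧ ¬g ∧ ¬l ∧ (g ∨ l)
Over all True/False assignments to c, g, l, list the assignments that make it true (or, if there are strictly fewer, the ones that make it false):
is never true.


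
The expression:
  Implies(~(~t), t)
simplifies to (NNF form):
True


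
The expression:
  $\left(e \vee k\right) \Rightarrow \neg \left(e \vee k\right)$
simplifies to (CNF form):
$\neg e \wedge \neg k$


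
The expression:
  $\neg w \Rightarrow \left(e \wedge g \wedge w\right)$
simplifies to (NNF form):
$w$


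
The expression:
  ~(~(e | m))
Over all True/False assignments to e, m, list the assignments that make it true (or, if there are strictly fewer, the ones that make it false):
is false only for:
  e=False, m=False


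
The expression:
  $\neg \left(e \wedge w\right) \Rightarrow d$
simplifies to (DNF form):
$d \vee \left(e \wedge w\right)$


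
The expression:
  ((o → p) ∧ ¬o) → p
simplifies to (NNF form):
o ∨ p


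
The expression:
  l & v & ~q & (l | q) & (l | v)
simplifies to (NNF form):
l & v & ~q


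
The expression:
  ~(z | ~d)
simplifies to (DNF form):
d & ~z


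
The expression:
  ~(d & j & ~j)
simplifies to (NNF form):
True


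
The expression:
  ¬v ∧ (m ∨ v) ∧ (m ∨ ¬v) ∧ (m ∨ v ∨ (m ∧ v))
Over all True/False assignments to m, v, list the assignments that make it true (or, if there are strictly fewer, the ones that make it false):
is true only for:
  m=True, v=False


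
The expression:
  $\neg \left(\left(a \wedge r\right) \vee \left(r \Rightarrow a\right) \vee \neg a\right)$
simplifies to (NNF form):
$\text{False}$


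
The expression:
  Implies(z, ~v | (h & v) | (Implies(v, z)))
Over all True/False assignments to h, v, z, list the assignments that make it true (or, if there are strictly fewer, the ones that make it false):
is always true.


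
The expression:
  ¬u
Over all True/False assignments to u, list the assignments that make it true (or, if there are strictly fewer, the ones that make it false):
is true only for:
  u=False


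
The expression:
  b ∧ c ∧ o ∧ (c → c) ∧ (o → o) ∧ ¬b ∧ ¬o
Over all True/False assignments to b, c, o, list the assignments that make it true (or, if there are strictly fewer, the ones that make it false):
is never true.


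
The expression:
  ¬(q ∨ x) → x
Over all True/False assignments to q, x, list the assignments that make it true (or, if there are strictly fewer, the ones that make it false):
is false only for:
  q=False, x=False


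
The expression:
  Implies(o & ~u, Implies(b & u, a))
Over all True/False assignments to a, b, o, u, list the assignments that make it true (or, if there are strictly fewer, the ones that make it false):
is always true.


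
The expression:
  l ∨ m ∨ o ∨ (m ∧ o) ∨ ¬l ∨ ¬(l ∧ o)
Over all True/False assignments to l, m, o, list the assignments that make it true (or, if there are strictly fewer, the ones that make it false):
is always true.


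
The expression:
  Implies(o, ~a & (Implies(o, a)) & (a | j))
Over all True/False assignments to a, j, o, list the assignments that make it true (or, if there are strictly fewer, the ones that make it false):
is true only for:
  a=False, j=False, o=False;
  a=False, j=True, o=False;
  a=True, j=False, o=False;
  a=True, j=True, o=False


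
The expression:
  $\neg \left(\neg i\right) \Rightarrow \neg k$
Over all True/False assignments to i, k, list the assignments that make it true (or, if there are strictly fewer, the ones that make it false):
is false only for:
  i=True, k=True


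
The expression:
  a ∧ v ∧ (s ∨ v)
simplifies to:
a ∧ v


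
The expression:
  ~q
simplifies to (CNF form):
~q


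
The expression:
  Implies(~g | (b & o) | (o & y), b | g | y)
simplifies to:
b | g | y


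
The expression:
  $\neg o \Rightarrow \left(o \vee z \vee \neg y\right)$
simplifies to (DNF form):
$o \vee z \vee \neg y$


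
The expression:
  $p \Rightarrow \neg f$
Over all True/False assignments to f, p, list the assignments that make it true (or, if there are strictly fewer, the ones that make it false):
is false only for:
  f=True, p=True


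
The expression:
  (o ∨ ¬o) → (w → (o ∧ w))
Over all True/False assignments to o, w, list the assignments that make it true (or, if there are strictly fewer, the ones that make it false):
is false only for:
  o=False, w=True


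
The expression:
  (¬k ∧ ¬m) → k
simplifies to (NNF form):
k ∨ m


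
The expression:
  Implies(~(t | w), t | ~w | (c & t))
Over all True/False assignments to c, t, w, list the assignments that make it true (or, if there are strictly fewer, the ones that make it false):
is always true.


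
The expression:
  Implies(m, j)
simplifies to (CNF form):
j | ~m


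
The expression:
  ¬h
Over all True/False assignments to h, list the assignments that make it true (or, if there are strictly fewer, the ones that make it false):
is true only for:
  h=False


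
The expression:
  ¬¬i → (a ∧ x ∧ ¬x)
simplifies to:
¬i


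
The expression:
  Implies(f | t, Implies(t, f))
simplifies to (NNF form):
f | ~t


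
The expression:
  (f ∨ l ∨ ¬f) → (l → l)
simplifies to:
True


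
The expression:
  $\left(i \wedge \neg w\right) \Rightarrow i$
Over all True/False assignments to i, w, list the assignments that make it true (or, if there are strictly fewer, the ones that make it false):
is always true.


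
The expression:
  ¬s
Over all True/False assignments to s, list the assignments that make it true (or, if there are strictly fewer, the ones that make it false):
is true only for:
  s=False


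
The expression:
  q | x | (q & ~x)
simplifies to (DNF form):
q | x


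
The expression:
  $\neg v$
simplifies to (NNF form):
$\neg v$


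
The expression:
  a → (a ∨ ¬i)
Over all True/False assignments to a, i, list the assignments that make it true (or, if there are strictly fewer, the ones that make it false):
is always true.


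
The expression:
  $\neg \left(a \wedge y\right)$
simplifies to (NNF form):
$\neg a \vee \neg y$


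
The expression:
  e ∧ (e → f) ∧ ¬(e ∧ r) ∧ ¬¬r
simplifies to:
False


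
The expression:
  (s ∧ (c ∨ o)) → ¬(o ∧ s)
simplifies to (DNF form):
¬o ∨ ¬s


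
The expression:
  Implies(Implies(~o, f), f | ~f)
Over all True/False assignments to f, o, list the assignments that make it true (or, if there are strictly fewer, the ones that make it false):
is always true.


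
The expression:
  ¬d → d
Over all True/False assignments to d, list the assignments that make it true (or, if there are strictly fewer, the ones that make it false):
is true only for:
  d=True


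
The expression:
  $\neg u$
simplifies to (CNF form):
$\neg u$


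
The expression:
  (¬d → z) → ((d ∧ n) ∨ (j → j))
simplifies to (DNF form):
True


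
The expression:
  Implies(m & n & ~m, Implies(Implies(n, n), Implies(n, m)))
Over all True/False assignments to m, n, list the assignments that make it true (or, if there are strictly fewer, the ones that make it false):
is always true.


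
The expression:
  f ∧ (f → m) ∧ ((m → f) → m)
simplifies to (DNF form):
f ∧ m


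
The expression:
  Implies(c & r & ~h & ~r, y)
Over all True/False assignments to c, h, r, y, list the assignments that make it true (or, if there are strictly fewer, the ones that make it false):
is always true.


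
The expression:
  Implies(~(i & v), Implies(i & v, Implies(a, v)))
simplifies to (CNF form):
True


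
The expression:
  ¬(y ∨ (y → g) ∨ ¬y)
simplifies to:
False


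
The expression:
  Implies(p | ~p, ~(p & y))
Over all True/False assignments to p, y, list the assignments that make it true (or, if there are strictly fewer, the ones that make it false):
is false only for:
  p=True, y=True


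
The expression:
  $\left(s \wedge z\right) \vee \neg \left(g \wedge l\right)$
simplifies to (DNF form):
$\left(s \wedge z\right) \vee \neg g \vee \neg l$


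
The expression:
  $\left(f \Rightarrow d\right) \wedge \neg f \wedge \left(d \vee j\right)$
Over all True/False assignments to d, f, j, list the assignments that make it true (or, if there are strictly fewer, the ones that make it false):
is true only for:
  d=False, f=False, j=True;
  d=True, f=False, j=False;
  d=True, f=False, j=True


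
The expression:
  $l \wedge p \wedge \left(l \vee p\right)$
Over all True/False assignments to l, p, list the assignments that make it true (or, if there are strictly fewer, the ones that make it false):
is true only for:
  l=True, p=True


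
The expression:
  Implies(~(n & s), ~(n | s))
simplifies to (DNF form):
(n & s) | (~n & ~s)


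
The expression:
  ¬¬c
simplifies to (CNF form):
c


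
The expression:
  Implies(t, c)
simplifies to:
c | ~t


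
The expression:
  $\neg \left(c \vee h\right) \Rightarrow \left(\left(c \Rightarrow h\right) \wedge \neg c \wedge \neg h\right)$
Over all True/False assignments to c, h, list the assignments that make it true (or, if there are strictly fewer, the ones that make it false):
is always true.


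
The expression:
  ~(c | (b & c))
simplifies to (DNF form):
~c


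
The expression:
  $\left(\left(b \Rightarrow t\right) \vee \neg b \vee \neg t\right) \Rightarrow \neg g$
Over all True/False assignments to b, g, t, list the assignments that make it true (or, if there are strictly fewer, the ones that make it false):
is true only for:
  b=False, g=False, t=False;
  b=False, g=False, t=True;
  b=True, g=False, t=False;
  b=True, g=False, t=True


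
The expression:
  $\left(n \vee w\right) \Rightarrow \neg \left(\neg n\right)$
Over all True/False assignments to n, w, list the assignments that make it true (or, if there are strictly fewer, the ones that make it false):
is false only for:
  n=False, w=True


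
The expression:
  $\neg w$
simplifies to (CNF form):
$\neg w$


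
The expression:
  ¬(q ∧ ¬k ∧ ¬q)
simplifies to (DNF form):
True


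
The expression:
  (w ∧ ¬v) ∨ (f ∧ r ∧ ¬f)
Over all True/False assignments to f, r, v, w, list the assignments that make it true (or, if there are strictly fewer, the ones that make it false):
is true only for:
  f=False, r=False, v=False, w=True;
  f=False, r=True, v=False, w=True;
  f=True, r=False, v=False, w=True;
  f=True, r=True, v=False, w=True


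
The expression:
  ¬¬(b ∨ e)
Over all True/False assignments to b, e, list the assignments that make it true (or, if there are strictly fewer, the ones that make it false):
is false only for:
  b=False, e=False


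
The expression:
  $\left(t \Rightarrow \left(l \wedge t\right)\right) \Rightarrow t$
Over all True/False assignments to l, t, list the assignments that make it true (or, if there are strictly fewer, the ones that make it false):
is true only for:
  l=False, t=True;
  l=True, t=True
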